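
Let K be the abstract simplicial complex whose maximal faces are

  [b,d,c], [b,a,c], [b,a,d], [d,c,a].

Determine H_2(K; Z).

Take the total order a < b < c < d on the vertex set. Then K (dimension 2) consists of the simplices:

  0-simplices (4): a, b, c, d
  1-simplices (6): ab, ac, ad, bc, bd, cd
  2-simplices (4): abc, abd, acd, bcd

giving chain groups C_0 ≅ Z^4, C_1 ≅ Z^6, C_2 ≅ Z^4.

∂_1: C_1 → C_0 is given by ∂[p,q] = [q] − [p]. For instance
  ∂ab = b − a.
This gives a 4×6 integer matrix of rank 3; reducing to Smith normal form yields diagonal entries (1,1,1).

Boundary ∂_2: C_2 → C_1 sends each 2-simplex [p,q,r] to [q,r] − [p,r] + [p,q]. For instance
  ∂abd = bd − ad + ab,
  ∂abc = bc − ac + ab.
The 6×4 boundary matrix has rank 3 and Smith normal form diag(1,1,1).

Computing H_k = (kernel of ∂_k) / (image of ∂_{k+1}):

  H_2: rank ker ∂_2 − rank ∂_3 = (4 − 3) − 0 = 1, and there is no ∂_3, so H_2 = Z.

H_2 ≅ Z.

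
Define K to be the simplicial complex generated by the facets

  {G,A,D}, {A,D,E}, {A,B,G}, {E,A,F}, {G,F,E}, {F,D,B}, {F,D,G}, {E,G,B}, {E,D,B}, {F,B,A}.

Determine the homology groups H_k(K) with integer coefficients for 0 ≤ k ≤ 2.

H_0 = Z,  H_1 = Z_2,  H_2 = 0.

Fix the vertex order A < B < D < E < F < G and write every simplex with vertices in increasing order. Then dim K = 2 and the simplices of K are:

  0-simplices (6): A, B, D, E, F, G
  1-simplices (15): AB, AD, AE, AF, AG, BD, BE, BF, BG, DE, DF, DG, EF, EG, FG
  2-simplices (10): ABF, ABG, ADE, ADG, AEF, BDE, BDF, BEG, DFG, EFG

giving chain groups C_0 ≅ Z^6, C_1 ≅ Z^15, C_2 ≅ Z^10.

∂_1: C_1 → C_0 maps an edge to its endpoints' difference, ∂[p,q] = q − p. For instance
  ∂AF = F − A.
As a 6×15 matrix over Z this has rank 5, with invariant factors (1,1,1,1,1).

∂_2: C_2 → C_1 acts by ∂[p,q,r] = [q,r] − [p,r] + [p,q]. For instance
  ∂ADE = DE − AE + AD,
  ∂EFG = FG − EG + EF.
As a 15×10 matrix over Z this has rank 10, with invariant factors (1,1,1,1,1,1,1,1,1,2).

From H_k ≅ ker(∂_k) / im(∂_{k+1}) we obtain:

  H_0: rank C_0 − rank ∂_1 = 6 − 5 = 1, and the invariant factors of ∂_1 are all 1, so H_0 ≅ Z.
  H_1: rank ker ∂_1 − rank ∂_2 = (15 − 5) − 10 = 0, and ∂_2 has invariant factor 2 > 1, so H_1 ≅ Z_2.
  H_2: rank ker ∂_2 − rank ∂_3 = (10 − 10) − 0 = 0, and there is no ∂_3, so H_2 ≅ 0.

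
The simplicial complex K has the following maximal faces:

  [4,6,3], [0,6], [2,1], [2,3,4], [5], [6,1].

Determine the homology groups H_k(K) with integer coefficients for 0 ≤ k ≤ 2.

H_0 = Z^2,  H_1 = Z,  H_2 = 0.

K has 7 vertices, 8 edges, 2 triangles.
rank ∂_0 = 0, rank ∂_1 = 5 ⇒ b_0 = 7 − 0 − 5 = 2; all invariant factors of ∂_1 are 1 so no torsion. So H_0 = Z^2.
rank ∂_1 = 5, rank ∂_2 = 2 ⇒ b_1 = 8 − 5 − 2 = 1; all invariant factors of ∂_2 are 1 so no torsion. So H_1 = Z.
rank ∂_2 = 2, rank ∂_3 = 0 ⇒ b_2 = 2 − 2 − 0 = 0. So H_2 = 0.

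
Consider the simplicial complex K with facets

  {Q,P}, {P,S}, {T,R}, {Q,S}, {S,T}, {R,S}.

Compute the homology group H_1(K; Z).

H_1 ≅ Z^2.

Order the vertices as P < Q < R < S < T. Listing each simplex with vertices in this order, K has dimension 1 with simplices:

  0-simplices (5): P, Q, R, S, T
  1-simplices (6): PQ, PS, QS, RS, RT, ST

giving chain groups C_0 ≅ Z^5, C_1 ≅ Z^6.

Boundary ∂_1: C_1 → C_0 is given by ∂[p,q] = [q] − [p]. For instance
  ∂PQ = Q − P.
The 5×6 boundary matrix has rank 4 and Smith normal form diag(1,1,1,1).

Now H_k = ker ∂_k / im ∂_{k+1}, so:

  H_1: rank ker ∂_1 − rank ∂_2 = (6 − 4) − 0 = 2, and there is no ∂_2, so H_1 = Z^2.

(K is a triangulation of a wedge of 2 circles.)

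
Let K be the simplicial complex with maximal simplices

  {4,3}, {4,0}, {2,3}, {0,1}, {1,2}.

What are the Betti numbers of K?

Order the vertices as 0 < 1 < 2 < 3 < 4. Listing each simplex with vertices in this order, K has dimension 1 with simplices:

  0-simplices (5): [0], [1], [2], [3], [4]
  1-simplices (5): [0,1], [0,4], [1,2], [2,3], [3,4]

Hence C_0 ≅ Z^5, C_1 ≅ Z^5.

The boundary map ∂_1: C_1 → C_0 maps an edge to its endpoints' difference, ∂[p,q] = q − p. For instance
  ∂[0,4] = [4] − [0].
This gives a 5×5 integer matrix of rank 4; reducing to Smith normal form yields diagonal entries (1,1,1,1).

Now H_k = ker ∂_k / im ∂_{k+1}, so:

  H_0: rank C_0 − rank ∂_1 = 5 − 4 = 1, and the invariant factors of ∂_1 are all 1, so H_0 = Z.
  H_1: rank ker ∂_1 − rank ∂_2 = (5 − 4) − 0 = 1, and there is no ∂_2, so H_1 = Z.

Hence the Betti numbers are b_0 = 1, b_1 = 1.

b_0 = 1, b_1 = 1.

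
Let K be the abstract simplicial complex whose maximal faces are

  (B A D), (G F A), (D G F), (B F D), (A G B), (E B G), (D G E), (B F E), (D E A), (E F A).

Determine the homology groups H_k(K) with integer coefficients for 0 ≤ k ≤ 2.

H_0 = Z,  H_1 = Z/2,  H_2 = 0.

Take the total order A < B < D < E < F < G on the vertex set. Then K (dimension 2) consists of the simplices:

  0-simplices (6): A, B, D, E, F, G
  1-simplices (15): AB, AD, AE, AF, AG, BD, BE, BF, BG, DE, DF, DG, EF, EG, FG
  2-simplices (10): ABD, ABG, ADE, AEF, AFG, BDF, BEF, BEG, DEG, DFG

giving chain groups C_0 ≅ Z^6, C_1 ≅ Z^15, C_2 ≅ Z^10.

Boundary ∂_1: C_1 → C_0 sends each edge [p,q] (with p < q) to q − p. For instance
  ∂AB = B − A.
This gives a 6×15 integer matrix of rank 5; reducing to Smith normal form yields diagonal entries (1,1,1,1,1).

The boundary map ∂_2: C_2 → C_1 sends each 2-simplex [p,q,r] to [q,r] − [p,r] + [p,q]. For instance
  ∂AEF = EF − AF + AE,
  ∂BEG = EG − BG + BE.
This gives a 15×10 integer matrix of rank 10; reducing to Smith normal form yields diagonal entries (1,1,1,1,1,1,1,1,1,2).

From H_k ≅ ker(∂_k) / im(∂_{k+1}) we obtain:

  H_0: rank C_0 − rank ∂_1 = 6 − 5 = 1, and the invariant factors of ∂_1 are all 1, so H_0 ≅ Z.
  H_1: rank ker ∂_1 − rank ∂_2 = (15 − 5) − 10 = 0, and ∂_2 has invariant factor 2 > 1, so H_1 ≅ Z/2.
  H_2: rank ker ∂_2 − rank ∂_3 = (10 − 10) − 0 = 0, and there is no ∂_3, so H_2 ≅ 0.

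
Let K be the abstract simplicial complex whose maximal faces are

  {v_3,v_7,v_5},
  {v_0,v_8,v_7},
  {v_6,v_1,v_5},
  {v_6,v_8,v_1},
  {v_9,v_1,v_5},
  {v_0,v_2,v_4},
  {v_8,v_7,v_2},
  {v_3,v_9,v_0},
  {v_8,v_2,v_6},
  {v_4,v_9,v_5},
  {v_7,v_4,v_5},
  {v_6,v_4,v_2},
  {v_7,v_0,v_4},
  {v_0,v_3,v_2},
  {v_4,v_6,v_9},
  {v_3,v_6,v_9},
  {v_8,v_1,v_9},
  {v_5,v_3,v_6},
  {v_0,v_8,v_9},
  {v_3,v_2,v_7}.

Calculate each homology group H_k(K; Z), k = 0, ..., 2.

H_0 ≅ Z,  H_1 ≅ Z ⊕ Z/2,  H_2 = 0.

K has 10 vertices, 30 edges, 20 triangles.
rank ∂_0 = 0, rank ∂_1 = 9 ⇒ b_0 = 10 − 0 − 9 = 1; all invariant factors of ∂_1 are 1 so no torsion. So H_0 ≅ Z.
rank ∂_1 = 9, rank ∂_2 = 20 ⇒ b_1 = 30 − 9 − 20 = 1; ∂_2 has invariant factor(s) [2] giving torsion. So H_1 ≅ Z ⊕ Z/2.
rank ∂_2 = 20, rank ∂_3 = 0 ⇒ b_2 = 20 − 20 − 0 = 0. So H_2 ≅ 0.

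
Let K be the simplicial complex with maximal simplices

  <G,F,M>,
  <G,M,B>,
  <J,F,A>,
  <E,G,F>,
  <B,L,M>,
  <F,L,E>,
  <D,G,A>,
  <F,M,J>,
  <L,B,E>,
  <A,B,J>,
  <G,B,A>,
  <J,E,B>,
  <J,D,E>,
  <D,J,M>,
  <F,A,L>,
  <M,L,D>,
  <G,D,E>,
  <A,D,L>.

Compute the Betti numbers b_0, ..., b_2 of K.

K has 9 vertices, 27 edges, 18 triangles.
rank ∂_0 = 0, rank ∂_1 = 8 ⇒ b_0 = 9 − 0 − 8 = 1; all invariant factors of ∂_1 are 1 so no torsion. So H_0 = Z.
rank ∂_1 = 8, rank ∂_2 = 17 ⇒ b_1 = 27 − 8 − 17 = 2; all invariant factors of ∂_2 are 1 so no torsion. So H_1 = Z^2.
rank ∂_2 = 17, rank ∂_3 = 0 ⇒ b_2 = 18 − 17 − 0 = 1. So H_2 = Z.

b_0 = 1, b_1 = 2, b_2 = 1.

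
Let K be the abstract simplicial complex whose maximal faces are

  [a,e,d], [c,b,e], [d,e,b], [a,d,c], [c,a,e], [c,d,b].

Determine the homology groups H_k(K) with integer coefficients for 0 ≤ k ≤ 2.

H_0 = Z,  H_1 = 0,  H_2 = Z.

Order the vertices as a < b < c < d < e. Listing each simplex with vertices in this order, K has dimension 2 with simplices:

  0-simplices (5): a, b, c, d, e
  1-simplices (9): ac, ad, ae, bc, bd, be, cd, ce, de
  2-simplices (6): acd, ace, ade, bcd, bce, bde

so the chain groups are C_0 ≅ Z^5, C_1 ≅ Z^9, C_2 ≅ Z^6.

Boundary ∂_1: C_1 → C_0 is given by ∂[p,q] = [q] − [p]. For instance
  ∂de = e − d.
The resulting 5×9 matrix has rank 4, and its Smith normal form has invariant factors (1,1,1,1).

∂_2: C_2 → C_1 maps a triangle to the signed sum of its edges. For instance
  ∂bce = ce − be + bc,
  ∂acd = cd − ad + ac.
The resulting 9×6 matrix has rank 5, and its Smith normal form has invariant factors (1,1,1,1,1).

Reading off H_k = ker ∂_k / im ∂_{k+1}:

  H_0: rank C_0 − rank ∂_1 = 5 − 4 = 1, and the invariant factors of ∂_1 are all 1, so H_0 ≅ Z.
  H_1: rank ker ∂_1 − rank ∂_2 = (9 − 4) − 5 = 0, and the invariant factors of ∂_2 are all 1, so H_1 ≅ 0.
  H_2: rank ker ∂_2 − rank ∂_3 = (6 − 5) − 0 = 1, and there is no ∂_3, so H_2 ≅ Z.

As a check, the Euler characteristic is 5 − 9 + 6 = 2, which agrees with 1 − 0 + 1 = 2.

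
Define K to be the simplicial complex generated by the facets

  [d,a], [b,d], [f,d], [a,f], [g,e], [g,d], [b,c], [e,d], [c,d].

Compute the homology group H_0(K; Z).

Fix the vertex order a < b < c < d < e < f < g and write every simplex with vertices in increasing order. Then dim K = 1 and the simplices of K are:

  0-simplices (7): a, b, c, d, e, f, g
  1-simplices (9): ad, af, bc, bd, cd, de, df, dg, eg

Hence C_0 ≅ Z^7, C_1 ≅ Z^9.

Boundary ∂_1: C_1 → C_0 is given by ∂[p,q] = [q] − [p]. For instance
  ∂bc = c − b.
The resulting 7×9 matrix has rank 6, and its Smith normal form has invariant factors (1,1,1,1,1,1).

Computing H_k = (kernel of ∂_k) / (image of ∂_{k+1}):

  H_0: rank C_0 − rank ∂_1 = 7 − 6 = 1, and the invariant factors of ∂_1 are all 1, so H_0 ≅ Z.

H_0 = Z.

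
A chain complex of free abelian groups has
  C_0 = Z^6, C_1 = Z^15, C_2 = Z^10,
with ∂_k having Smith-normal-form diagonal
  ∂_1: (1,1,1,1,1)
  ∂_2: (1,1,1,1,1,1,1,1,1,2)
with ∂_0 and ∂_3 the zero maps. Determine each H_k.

H_0 ≅ Z,  H_1 ≅ Z/2,  H_2 = 0.

H_0: b_0 = 6 − 0 − 5 = 1; torsion from ∂_1 factors > 1: none. So H_0 ≅ Z.
H_1: b_1 = 15 − 5 − 10 = 0; torsion from ∂_2 factors > 1: [2]. So H_1 ≅ Z/2.
H_2: b_2 = 10 − 10 − 0 = 0; torsion from ∂_3 factors > 1: none. So H_2 ≅ 0.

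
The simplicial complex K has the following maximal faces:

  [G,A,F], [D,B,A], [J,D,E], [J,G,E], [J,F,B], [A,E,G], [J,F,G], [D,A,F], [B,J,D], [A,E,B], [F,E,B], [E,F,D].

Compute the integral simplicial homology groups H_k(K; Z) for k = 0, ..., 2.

H_0 = Z,  H_1 = Z_2,  H_2 = 0.

Order the vertices as A < B < D < E < F < G < J. Listing each simplex with vertices in this order, K has dimension 2 with simplices:

  0-simplices (7): A, B, D, E, F, G, J
  1-simplices (18): AB, AD, AE, AF, AG, BD, BE, BF, BJ, DE, DF, DJ, EF, EG, EJ, FG, FJ, GJ
  2-simplices (12): ABD, ABE, ADF, AEG, AFG, BDJ, BEF, BFJ, DEF, DEJ, EGJ, FGJ

Hence C_0 ≅ Z^7, C_1 ≅ Z^18, C_2 ≅ Z^12.

∂_1: C_1 → C_0 is given by ∂[p,q] = [q] − [p].
This gives a 7×18 integer matrix of rank 6; reducing to Smith normal form yields diagonal entries (1,1,1,1,1,1).

∂_2: C_2 → C_1 maps a triangle to the signed sum of its edges. For instance
  ∂DEJ = EJ − DJ + DE,
  ∂BEF = EF − BF + BE.
The 18×12 boundary matrix has rank 12 and Smith normal form diag(1,1,1,1,1,1,1,1,1,1,1,2).

Now H_k = ker ∂_k / im ∂_{k+1}, so:

  H_0: rank C_0 − rank ∂_1 = 7 − 6 = 1, and the invariant factors of ∂_1 are all 1, so H_0 = Z.
  H_1: rank ker ∂_1 − rank ∂_2 = (18 − 6) − 12 = 0, and ∂_2 has invariant factor 2 > 1, so H_1 = Z_2.
  H_2: rank ker ∂_2 − rank ∂_3 = (12 − 12) − 0 = 0, and there is no ∂_3, so H_2 = 0.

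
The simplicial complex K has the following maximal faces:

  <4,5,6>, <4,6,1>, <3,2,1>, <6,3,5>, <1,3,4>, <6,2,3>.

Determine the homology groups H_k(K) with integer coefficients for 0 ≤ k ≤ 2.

Take the total order 1 < 2 < 3 < 4 < 5 < 6 on the vertex set. Then K (dimension 2) consists of the simplices:

  0-simplices (6): [1], [2], [3], [4], [5], [6]
  1-simplices (12): [1,2], [1,3], [1,4], [1,6], [2,3], [2,6], [3,4], [3,5], [3,6], [4,5], [4,6], [5,6]
  2-simplices (6): [1,2,3], [1,3,4], [1,4,6], [2,3,6], [3,5,6], [4,5,6]

Hence C_0 ≅ Z^6, C_1 ≅ Z^12, C_2 ≅ Z^6.

Boundary ∂_1: C_1 → C_0 is given by ∂[p,q] = [q] − [p].
The resulting 6×12 matrix has rank 5, and its Smith normal form has invariant factors (1,1,1,1,1).

The boundary map ∂_2: C_2 → C_1 maps a triangle to the signed sum of its edges. For instance
  ∂[1,3,4] = [3,4] − [1,4] + [1,3],
  ∂[2,3,6] = [3,6] − [2,6] + [2,3].
As a 12×6 matrix over Z this has rank 6, with invariant factors (1,1,1,1,1,1).

Reading off H_k = ker ∂_k / im ∂_{k+1}:

  H_0: rank C_0 − rank ∂_1 = 6 − 5 = 1, and the invariant factors of ∂_1 are all 1, so H_0 = Z.
  H_1: rank ker ∂_1 − rank ∂_2 = (12 − 5) − 6 = 1, and the invariant factors of ∂_2 are all 1, so H_1 = Z.
  H_2: rank ker ∂_2 − rank ∂_3 = (6 − 6) − 0 = 0, and there is no ∂_3, so H_2 = 0.

H_0 ≅ Z,  H_1 ≅ Z,  H_2 = 0.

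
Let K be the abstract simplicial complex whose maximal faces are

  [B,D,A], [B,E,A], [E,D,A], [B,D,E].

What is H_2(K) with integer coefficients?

K has 4 vertices, 6 edges, 4 triangles.
rank ∂_2 = 3, rank ∂_3 = 0 ⇒ b_2 = 4 − 3 − 0 = 1. So H_2 ≅ Z.

H_2 = Z.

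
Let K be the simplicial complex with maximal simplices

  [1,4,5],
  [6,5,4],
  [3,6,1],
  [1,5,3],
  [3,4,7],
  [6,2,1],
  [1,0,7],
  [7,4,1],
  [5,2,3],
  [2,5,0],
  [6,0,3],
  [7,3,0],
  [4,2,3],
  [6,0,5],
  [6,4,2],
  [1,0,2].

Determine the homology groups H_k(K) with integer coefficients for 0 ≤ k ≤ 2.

Take the total order 0 < 1 < 2 < 3 < 4 < 5 < 6 < 7 on the vertex set. Then K (dimension 2) consists of the simplices:

  0-simplices (8): [0], [1], [2], [3], [4], [5], [6], [7]
  1-simplices (24): (24 of them)
  2-simplices (16): [0,1,2], [0,1,7], [0,2,5], [0,3,6], [0,3,7], [0,5,6], [1,2,6], [1,3,5], [1,3,6], [1,4,5], [1,4,7], [2,3,4], [2,3,5], [2,4,6], [3,4,7], [4,5,6]

so the chain groups are C_0 ≅ Z^8, C_1 ≅ Z^24, C_2 ≅ Z^16.

The boundary map ∂_1: C_1 → C_0 sends each edge [p,q] (with p < q) to q − p.
This gives a 8×24 integer matrix of rank 7; reducing to Smith normal form yields diagonal entries (1,1,1,1,1,1,1).

The boundary map ∂_2: C_2 → C_1 sends each 2-simplex [p,q,r] to [q,r] − [p,r] + [p,q]. For instance
  ∂[3,4,7] = [4,7] − [3,7] + [3,4],
  ∂[0,3,6] = [3,6] − [0,6] + [0,3].
The resulting 24×16 matrix has rank 15, and its Smith normal form has invariant factors (1,1,1,1,1,1,1,1,1,1,1,1,1,1,1).

Now H_k = ker ∂_k / im ∂_{k+1}, so:

  H_0: rank C_0 − rank ∂_1 = 8 − 7 = 1, and the invariant factors of ∂_1 are all 1, so H_0 ≅ Z.
  H_1: rank ker ∂_1 − rank ∂_2 = (24 − 7) − 15 = 2, and the invariant factors of ∂_2 are all 1, so H_1 ≅ Z^2.
  H_2: rank ker ∂_2 − rank ∂_3 = (16 − 15) − 0 = 1, and there is no ∂_3, so H_2 ≅ Z.

As a check, the Euler characteristic is 8 − 24 + 16 = 0, which agrees with 1 − 2 + 1 = 0.

H_0 = Z,  H_1 = Z^2,  H_2 = Z.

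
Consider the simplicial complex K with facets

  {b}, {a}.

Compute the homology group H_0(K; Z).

H_0 ≅ Z^2.

Fix the vertex order a < b and write every simplex with vertices in increasing order. Then dim K = 0 and the simplices of K are:

  0-simplices (2): a, b

Hence C_0 ≅ Z^2.

Now H_k = ker ∂_k / im ∂_{k+1}, so:

  H_0: rank C_0 − rank ∂_1 = 2 − 0 = 2, and there is no ∂_1, so H_0 ≅ Z^2.

(K is a triangulation of a set of 2 points.)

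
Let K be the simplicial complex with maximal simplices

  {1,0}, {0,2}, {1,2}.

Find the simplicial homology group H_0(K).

Order the vertices as 0 < 1 < 2. Listing each simplex with vertices in this order, K has dimension 1 with simplices:

  0-simplices (3): [0], [1], [2]
  1-simplices (3): [0,1], [0,2], [1,2]

so the chain groups are C_0 ≅ Z^3, C_1 ≅ Z^3.

Boundary ∂_1: C_1 → C_0 maps an edge to its endpoints' difference, ∂[p,q] = q − p. For instance
  ∂[0,1] = [1] − [0].
As a 3×3 matrix over Z this has rank 2, with invariant factors (1,1).

Now H_k = ker ∂_k / im ∂_{k+1}, so:

  H_0: rank C_0 − rank ∂_1 = 3 − 2 = 1, and the invariant factors of ∂_1 are all 1, so H_0 = Z.

(K is a triangulation of the circle S^1.)

H_0 = Z.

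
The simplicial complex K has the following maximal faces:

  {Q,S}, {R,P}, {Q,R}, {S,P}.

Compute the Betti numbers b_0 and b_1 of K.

Order the vertices as P < Q < R < S. Listing each simplex with vertices in this order, K has dimension 1 with simplices:

  0-simplices (4): P, Q, R, S
  1-simplices (4): PR, PS, QR, QS

Hence C_0 ≅ Z^4, C_1 ≅ Z^4.

The boundary map ∂_1: C_1 → C_0 maps an edge to its endpoints' difference, ∂[p,q] = q − p. For instance
  ∂PR = R − P.
The 4×4 boundary matrix has rank 3 and Smith normal form diag(1,1,1).

From H_k ≅ ker(∂_k) / im(∂_{k+1}) we obtain:

  H_0: rank C_0 − rank ∂_1 = 4 − 3 = 1, and the invariant factors of ∂_1 are all 1, so H_0 ≅ Z.
  H_1: rank ker ∂_1 − rank ∂_2 = (4 − 3) − 0 = 1, and there is no ∂_2, so H_1 ≅ Z.

As a check, the Euler characteristic is 4 − 4 = 0, which agrees with 1 − 1 = 0.

Hence the Betti numbers are b_0 = 1, b_1 = 1.

b_0 = 1, b_1 = 1.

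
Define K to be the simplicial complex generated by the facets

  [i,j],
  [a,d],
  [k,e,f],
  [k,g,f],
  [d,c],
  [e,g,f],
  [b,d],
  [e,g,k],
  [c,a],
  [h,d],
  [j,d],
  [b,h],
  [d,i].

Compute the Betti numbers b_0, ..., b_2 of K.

b_0 = 2, b_1 = 3, b_2 = 1.

Take the total order a < b < c < d < e < f < g < h < i < j < k on the vertex set. Then K (dimension 2) consists of the simplices:

  0-simplices (11): a, b, c, d, e, f, g, h, i, j, k
  1-simplices (15): ac, ad, bd, bh, cd, dh, di, dj, ef, eg, ek, fg, fk, gk, ij
  2-simplices (4): efg, efk, egk, fgk

so the chain groups are C_0 ≅ Z^11, C_1 ≅ Z^15, C_2 ≅ Z^4.

Boundary ∂_1: C_1 → C_0 maps an edge to its endpoints' difference, ∂[p,q] = q − p. For instance
  ∂ad = d − a.
The resulting 11×15 matrix has rank 9, and its Smith normal form has invariant factors (1,1,1,1,1,1,1,1,1).

The boundary map ∂_2: C_2 → C_1 sends each 2-simplex [p,q,r] to [q,r] − [p,r] + [p,q]. For instance
  ∂egk = gk − ek + eg,
  ∂fgk = gk − fk + fg.
As a 15×4 matrix over Z this has rank 3, with invariant factors (1,1,1).

Reading off H_k = ker ∂_k / im ∂_{k+1}:

  H_0: rank C_0 − rank ∂_1 = 11 − 9 = 2, and the invariant factors of ∂_1 are all 1, so H_0 = Z^2.
  H_1: rank ker ∂_1 − rank ∂_2 = (15 − 9) − 3 = 3, and the invariant factors of ∂_2 are all 1, so H_1 = Z^3.
  H_2: rank ker ∂_2 − rank ∂_3 = (4 − 3) − 0 = 1, and there is no ∂_3, so H_2 = Z.

Hence the Betti numbers are b_0 = 2, b_1 = 3, b_2 = 1.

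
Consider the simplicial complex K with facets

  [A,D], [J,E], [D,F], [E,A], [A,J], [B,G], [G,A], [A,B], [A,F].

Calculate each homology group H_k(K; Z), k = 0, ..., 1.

H_0 ≅ Z,  H_1 ≅ Z^3.

Order the vertices as A < B < D < E < F < G < J. Listing each simplex with vertices in this order, K has dimension 1 with simplices:

  0-simplices (7): A, B, D, E, F, G, J
  1-simplices (9): AB, AD, AE, AF, AG, AJ, BG, DF, EJ

giving chain groups C_0 ≅ Z^7, C_1 ≅ Z^9.

The boundary map ∂_1: C_1 → C_0 is given by ∂[p,q] = [q] − [p].
This gives a 7×9 integer matrix of rank 6; reducing to Smith normal form yields diagonal entries (1,1,1,1,1,1).

Computing H_k = (kernel of ∂_k) / (image of ∂_{k+1}):

  H_0: rank C_0 − rank ∂_1 = 7 − 6 = 1, and the invariant factors of ∂_1 are all 1, so H_0 ≅ Z.
  H_1: rank ker ∂_1 − rank ∂_2 = (9 − 6) − 0 = 3, and there is no ∂_2, so H_1 ≅ Z^3.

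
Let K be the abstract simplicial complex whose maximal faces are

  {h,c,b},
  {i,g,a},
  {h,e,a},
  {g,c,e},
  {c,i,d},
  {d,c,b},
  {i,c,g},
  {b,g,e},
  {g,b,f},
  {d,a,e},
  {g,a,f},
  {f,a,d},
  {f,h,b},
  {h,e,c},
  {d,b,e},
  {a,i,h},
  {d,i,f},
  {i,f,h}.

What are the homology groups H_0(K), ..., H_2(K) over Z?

K has 9 vertices, 27 edges, 18 triangles.
rank ∂_0 = 0, rank ∂_1 = 8 ⇒ b_0 = 9 − 0 − 8 = 1; all invariant factors of ∂_1 are 1 so no torsion. So H_0 ≅ Z.
rank ∂_1 = 8, rank ∂_2 = 18 ⇒ b_1 = 27 − 8 − 18 = 1; ∂_2 has invariant factor(s) [2] giving torsion. So H_1 ≅ Z ⊕ Z/2Z.
rank ∂_2 = 18, rank ∂_3 = 0 ⇒ b_2 = 18 − 18 − 0 = 0. So H_2 ≅ 0.

H_0 ≅ Z,  H_1 ≅ Z ⊕ Z/2Z,  H_2 = 0.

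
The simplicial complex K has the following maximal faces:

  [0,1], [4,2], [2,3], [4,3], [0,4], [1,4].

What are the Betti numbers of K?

Fix the vertex order 0 < 1 < 2 < 3 < 4 and write every simplex with vertices in increasing order. Then dim K = 1 and the simplices of K are:

  0-simplices (5): [0], [1], [2], [3], [4]
  1-simplices (6): [0,1], [0,4], [1,4], [2,3], [2,4], [3,4]

so the chain groups are C_0 ≅ Z^5, C_1 ≅ Z^6.

Boundary ∂_1: C_1 → C_0 maps an edge to its endpoints' difference, ∂[p,q] = q − p. For instance
  ∂[0,4] = [4] − [0].
The 5×6 boundary matrix has rank 4 and Smith normal form diag(1,1,1,1).

Now H_k = ker ∂_k / im ∂_{k+1}, so:

  H_0: rank C_0 − rank ∂_1 = 5 − 4 = 1, and the invariant factors of ∂_1 are all 1, so H_0 = Z.
  H_1: rank ker ∂_1 − rank ∂_2 = (6 − 4) − 0 = 2, and there is no ∂_2, so H_1 = Z^2.

(K is a triangulation of a wedge of 2 circles.)

Hence the Betti numbers are b_0 = 1, b_1 = 2.

b_0 = 1, b_1 = 2.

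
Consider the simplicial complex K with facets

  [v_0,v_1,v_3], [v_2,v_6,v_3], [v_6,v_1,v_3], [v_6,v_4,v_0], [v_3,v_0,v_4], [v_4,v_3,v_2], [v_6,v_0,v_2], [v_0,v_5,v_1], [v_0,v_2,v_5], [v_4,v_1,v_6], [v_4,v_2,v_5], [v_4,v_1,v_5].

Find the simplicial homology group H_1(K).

H_1 = Z_2.

Fix the vertex order v_0 < v_1 < v_2 < v_3 < v_4 < v_5 < v_6 and write every simplex with vertices in increasing order. Then dim K = 2 and the simplices of K are:

  0-simplices (7): [v_0], [v_1], [v_2], [v_3], [v_4], [v_5], [v_6]
  1-simplices (18): (18 of them)
  2-simplices (12): (12 of them)

so the chain groups are C_0 ≅ Z^7, C_1 ≅ Z^18, C_2 ≅ Z^12.

∂_1: C_1 → C_0 is given by ∂[p,q] = [q] − [p].
The 7×18 boundary matrix has rank 6 and Smith normal form diag(1,1,1,1,1,1).

The boundary map ∂_2: C_2 → C_1 maps a triangle to the signed sum of its edges. For instance
  ∂[v_0,v_4,v_6] = [v_4,v_6] − [v_0,v_6] + [v_0,v_4],
  ∂[v_1,v_4,v_6] = [v_4,v_6] − [v_1,v_6] + [v_1,v_4].
The 18×12 boundary matrix has rank 12 and Smith normal form diag(1,1,1,1,1,1,1,1,1,1,1,2).

Now H_k = ker ∂_k / im ∂_{k+1}, so:

  H_1: rank ker ∂_1 − rank ∂_2 = (18 − 6) − 12 = 0, and ∂_2 has invariant factor 2 > 1, so H_1 ≅ Z_2.

(K is a triangulation of the real projective plane RP^2.)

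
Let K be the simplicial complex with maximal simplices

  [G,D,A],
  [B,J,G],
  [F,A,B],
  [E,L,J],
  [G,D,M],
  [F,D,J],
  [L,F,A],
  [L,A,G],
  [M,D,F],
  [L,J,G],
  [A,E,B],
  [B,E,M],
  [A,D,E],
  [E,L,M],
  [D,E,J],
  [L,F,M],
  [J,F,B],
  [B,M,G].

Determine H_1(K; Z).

K has 9 vertices, 27 edges, 18 triangles.
rank ∂_1 = 8, rank ∂_2 = 17 ⇒ b_1 = 27 − 8 − 17 = 2; all invariant factors of ∂_2 are 1 so no torsion. So H_1 ≅ Z^2.

H_1 ≅ Z^2.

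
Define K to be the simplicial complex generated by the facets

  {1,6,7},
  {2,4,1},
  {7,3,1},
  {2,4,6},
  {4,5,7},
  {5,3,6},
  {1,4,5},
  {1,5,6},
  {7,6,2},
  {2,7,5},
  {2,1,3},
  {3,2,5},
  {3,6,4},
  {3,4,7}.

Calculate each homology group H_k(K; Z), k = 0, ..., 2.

H_0 ≅ Z,  H_1 ≅ Z^2,  H_2 ≅ Z.

Take the total order 1 < 2 < 3 < 4 < 5 < 6 < 7 on the vertex set. Then K (dimension 2) consists of the simplices:

  0-simplices (7): [1], [2], [3], [4], [5], [6], [7]
  1-simplices (21): [1,2], [1,3], [1,4], [1,5], [1,6], [1,7], [2,3], [2,4], [2,5], [2,6], [2,7], [3,4], [3,5], [3,6], [3,7], [4,5], [4,6], [4,7], [5,6], [5,7], [6,7]
  2-simplices (14): [1,2,3], [1,2,4], [1,3,7], [1,4,5], [1,5,6], [1,6,7], [2,3,5], [2,4,6], [2,5,7], [2,6,7], [3,4,6], [3,4,7], [3,5,6], [4,5,7]

so the chain groups are C_0 ≅ Z^7, C_1 ≅ Z^21, C_2 ≅ Z^14.

The boundary map ∂_1: C_1 → C_0 maps an edge to its endpoints' difference, ∂[p,q] = q − p. For instance
  ∂[3,7] = [7] − [3].
As a 7×21 matrix over Z this has rank 6, with invariant factors (1,1,1,1,1,1).

Boundary ∂_2: C_2 → C_1 maps a triangle to the signed sum of its edges. For instance
  ∂[3,5,6] = [5,6] − [3,6] + [3,5],
  ∂[1,6,7] = [6,7] − [1,7] + [1,6].
The resulting 21×14 matrix has rank 13, and its Smith normal form has invariant factors (1,1,1,1,1,1,1,1,1,1,1,1,1).

From H_k ≅ ker(∂_k) / im(∂_{k+1}) we obtain:

  H_0: rank C_0 − rank ∂_1 = 7 − 6 = 1, and the invariant factors of ∂_1 are all 1, so H_0 = Z.
  H_1: rank ker ∂_1 − rank ∂_2 = (21 − 6) − 13 = 2, and the invariant factors of ∂_2 are all 1, so H_1 = Z^2.
  H_2: rank ker ∂_2 − rank ∂_3 = (14 − 13) − 0 = 1, and there is no ∂_3, so H_2 = Z.

(K is a triangulation of the torus T^2.)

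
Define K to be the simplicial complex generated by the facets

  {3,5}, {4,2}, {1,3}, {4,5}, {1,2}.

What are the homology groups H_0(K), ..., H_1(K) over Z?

We work with the vertex ordering 1 < 2 < 3 < 4 < 5. The simplices of K, each written with vertices in increasing order, are:

  0-simplices (5): [1], [2], [3], [4], [5]
  1-simplices (5): [1,2], [1,3], [2,4], [3,5], [4,5]

Hence C_0 ≅ Z^5, C_1 ≅ Z^5.

Boundary ∂_1: C_1 → C_0 maps an edge to its endpoints' difference, ∂[p,q] = q − p. For instance
  ∂[1,3] = [3] − [1].
This gives a 5×5 integer matrix of rank 4; reducing to Smith normal form yields diagonal entries (1,1,1,1).

Now H_k = ker ∂_k / im ∂_{k+1}, so:

  H_0: rank C_0 − rank ∂_1 = 5 − 4 = 1, and the invariant factors of ∂_1 are all 1, so H_0 ≅ Z.
  H_1: rank ker ∂_1 − rank ∂_2 = (5 − 4) − 0 = 1, and there is no ∂_2, so H_1 ≅ Z.

(K is a triangulation of the circle S^1.)

H_0 = Z,  H_1 = Z.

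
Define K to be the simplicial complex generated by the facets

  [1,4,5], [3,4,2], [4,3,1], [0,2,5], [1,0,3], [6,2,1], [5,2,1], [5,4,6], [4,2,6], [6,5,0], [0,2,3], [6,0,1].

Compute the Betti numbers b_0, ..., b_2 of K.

b_0 = 1, b_1 = 0, b_2 = 0.

Order the vertices as 0 < 1 < 2 < 3 < 4 < 5 < 6. Listing each simplex with vertices in this order, K has dimension 2 with simplices:

  0-simplices (7): [0], [1], [2], [3], [4], [5], [6]
  1-simplices (18): [0,1], [0,2], [0,3], [0,5], [0,6], [1,2], [1,3], [1,4], [1,5], [1,6], [2,3], [2,4], [2,5], [2,6], [3,4], [4,5], [4,6], [5,6]
  2-simplices (12): [0,1,3], [0,1,6], [0,2,3], [0,2,5], [0,5,6], [1,2,5], [1,2,6], [1,3,4], [1,4,5], [2,3,4], [2,4,6], [4,5,6]

giving chain groups C_0 ≅ Z^7, C_1 ≅ Z^18, C_2 ≅ Z^12.

Boundary ∂_1: C_1 → C_0 is given by ∂[p,q] = [q] − [p]. For instance
  ∂[1,2] = [2] − [1].
As a 7×18 matrix over Z this has rank 6, with invariant factors (1,1,1,1,1,1).

The boundary map ∂_2: C_2 → C_1 acts by ∂[p,q,r] = [q,r] − [p,r] + [p,q]. For instance
  ∂[0,1,3] = [1,3] − [0,3] + [0,1],
  ∂[4,5,6] = [5,6] − [4,6] + [4,5].
As a 18×12 matrix over Z this has rank 12, with invariant factors (1,1,1,1,1,1,1,1,1,1,1,2).

From H_k ≅ ker(∂_k) / im(∂_{k+1}) we obtain:

  H_0: rank C_0 − rank ∂_1 = 7 − 6 = 1, and the invariant factors of ∂_1 are all 1, so H_0 = Z.
  H_1: rank ker ∂_1 − rank ∂_2 = (18 − 6) − 12 = 0, and ∂_2 has invariant factor 2 > 1, so H_1 = Z/2.
  H_2: rank ker ∂_2 − rank ∂_3 = (12 − 12) − 0 = 0, and there is no ∂_3, so H_2 = 0.

As a check, the Euler characteristic is 7 − 18 + 12 = 1, which agrees with 1 − 0 + 0 = 1.
(K is a triangulation of the real projective plane RP^2.)

Hence the Betti numbers are b_0 = 1, b_1 = 0, b_2 = 0.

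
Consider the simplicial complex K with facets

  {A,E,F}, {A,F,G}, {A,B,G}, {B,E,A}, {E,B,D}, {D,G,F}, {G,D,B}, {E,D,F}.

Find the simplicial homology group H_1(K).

H_1 = 0.

K has 6 vertices, 12 edges, 8 triangles.
rank ∂_1 = 5, rank ∂_2 = 7 ⇒ b_1 = 12 − 5 − 7 = 0; all invariant factors of ∂_2 are 1 so no torsion. So H_1 = 0.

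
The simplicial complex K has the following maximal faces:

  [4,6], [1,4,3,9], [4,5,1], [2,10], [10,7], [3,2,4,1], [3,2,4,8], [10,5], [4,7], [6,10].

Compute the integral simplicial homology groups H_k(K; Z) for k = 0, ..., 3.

We work with the vertex ordering 1 < 2 < 3 < 4 < 5 < 6 < 7 < 8 < 9 < 10. The simplices of K, each written with vertices in increasing order, are:

  0-simplices (10): [1], [2], [3], [4], [5], [6], [7], [8], [9], [10]
  1-simplices (20): [1,2], [1,3], [1,4], [1,5], [1,9], [2,3], [2,4], [2,8], [2,10], [3,4], [3,8], [3,9], [4,5], [4,6], [4,7], [4,8], [4,9], [5,10], [6,10], [7,10]
  2-simplices (11): [1,2,3], [1,2,4], [1,3,4], [1,3,9], [1,4,5], [1,4,9], [2,3,4], [2,3,8], [2,4,8], [3,4,8], [3,4,9]
  3-simplices (3): [1,2,3,4], [1,3,4,9], [2,3,4,8]

giving chain groups C_0 ≅ Z^10, C_1 ≅ Z^20, C_2 ≅ Z^11, C_3 ≅ Z^3.

∂_1: C_1 → C_0 is given by ∂[p,q] = [q] − [p].
The resulting 10×20 matrix has rank 9, and its Smith normal form has invariant factors (1,1,1,1,1,1,1,1,1).

Boundary ∂_2: C_2 → C_1 acts by ∂[p,q,r] = [q,r] − [p,r] + [p,q]. For instance
  ∂[1,3,9] = [3,9] − [1,9] + [1,3],
  ∂[1,2,4] = [2,4] − [1,4] + [1,2].
The resulting 20×11 matrix has rank 8, and its Smith normal form has invariant factors (1,1,1,1,1,1,1,1).

∂_3: C_3 → C_2 sends each 3-simplex σ to the alternating sum Σ_i (−1)^i (σ with its i-th vertex removed). For instance
  ∂[2,3,4,8] = [3,4,8] − [2,4,8] + [2,3,8] − [2,3,4],
  ∂[1,2,3,4] = [2,3,4] − [1,3,4] + [1,2,4] − [1,2,3].
The 11×3 boundary matrix has rank 3 and Smith normal form diag(1,1,1).

Computing H_k = (kernel of ∂_k) / (image of ∂_{k+1}):

  H_0: rank C_0 − rank ∂_1 = 10 − 9 = 1, and the invariant factors of ∂_1 are all 1, so H_0 ≅ Z.
  H_1: rank ker ∂_1 − rank ∂_2 = (20 − 9) − 8 = 3, and the invariant factors of ∂_2 are all 1, so H_1 ≅ Z^3.
  H_2: rank ker ∂_2 − rank ∂_3 = (11 − 8) − 3 = 0, and the invariant factors of ∂_3 are all 1, so H_2 ≅ 0.
  H_3: rank ker ∂_3 − rank ∂_4 = (3 − 3) − 0 = 0, and there is no ∂_4, so H_3 ≅ 0.

As a check, the Euler characteristic is 10 − 20 + 11 − 3 = -2, which agrees with 1 − 3 + 0 − 0 = -2.

H_0 ≅ Z,  H_1 ≅ Z^3,  H_2 = 0,  H_3 = 0.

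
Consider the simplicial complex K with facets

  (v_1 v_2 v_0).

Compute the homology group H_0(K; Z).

Fix the vertex order v_0 < v_1 < v_2 and write every simplex with vertices in increasing order. Then dim K = 2 and the simplices of K are:

  0-simplices (3): [v_0], [v_1], [v_2]
  1-simplices (3): [v_0,v_1], [v_0,v_2], [v_1,v_2]
  2-simplices (1): [v_0,v_1,v_2]

giving chain groups C_0 ≅ Z^3, C_1 ≅ Z^3, C_2 ≅ Z^1.

The boundary map ∂_1: C_1 → C_0 is given by ∂[p,q] = [q] − [p]. For instance
  ∂[v_1,v_2] = [v_2] − [v_1].
The 3×3 boundary matrix has rank 2 and Smith normal form diag(1,1).

∂_2: C_2 → C_1 sends each 2-simplex [p,q,r] to [q,r] − [p,r] + [p,q]. For instance
  ∂[v_0,v_1,v_2] = [v_1,v_2] − [v_0,v_2] + [v_0,v_1].
The resulting 3×1 matrix has rank 1, and its Smith normal form has invariant factors (1).

Computing H_k = (kernel of ∂_k) / (image of ∂_{k+1}):

  H_0: rank C_0 − rank ∂_1 = 3 − 2 = 1, and the invariant factors of ∂_1 are all 1, so H_0 ≅ Z.

(K is a triangulation of the 2-simplex.)

H_0 = Z.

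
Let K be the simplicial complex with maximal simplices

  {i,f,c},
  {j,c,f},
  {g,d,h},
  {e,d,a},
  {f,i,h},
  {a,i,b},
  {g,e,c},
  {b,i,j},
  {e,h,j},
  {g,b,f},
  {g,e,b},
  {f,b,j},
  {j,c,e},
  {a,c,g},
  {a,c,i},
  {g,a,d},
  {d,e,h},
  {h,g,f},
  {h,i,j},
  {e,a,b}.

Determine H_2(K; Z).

K has 10 vertices, 30 edges, 20 triangles.
rank ∂_2 = 20, rank ∂_3 = 0 ⇒ b_2 = 20 − 20 − 0 = 0. So H_2 = 0.

H_2 ≅ 0.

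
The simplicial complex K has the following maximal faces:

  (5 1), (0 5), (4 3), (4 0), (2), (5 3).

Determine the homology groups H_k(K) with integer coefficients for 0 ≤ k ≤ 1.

H_0 = Z^2,  H_1 = Z.

Take the total order 0 < 1 < 2 < 3 < 4 < 5 on the vertex set. Then K (dimension 1) consists of the simplices:

  0-simplices (6): [0], [1], [2], [3], [4], [5]
  1-simplices (5): [0,4], [0,5], [1,5], [3,4], [3,5]

giving chain groups C_0 ≅ Z^6, C_1 ≅ Z^5.

Boundary ∂_1: C_1 → C_0 maps an edge to its endpoints' difference, ∂[p,q] = q − p. For instance
  ∂[3,4] = [4] − [3].
The resulting 6×5 matrix has rank 4, and its Smith normal form has invariant factors (1,1,1,1).

Now H_k = ker ∂_k / im ∂_{k+1}, so:

  H_0: rank C_0 − rank ∂_1 = 6 − 4 = 2, and the invariant factors of ∂_1 are all 1, so H_0 = Z^2.
  H_1: rank ker ∂_1 − rank ∂_2 = (5 − 4) − 0 = 1, and there is no ∂_2, so H_1 = Z.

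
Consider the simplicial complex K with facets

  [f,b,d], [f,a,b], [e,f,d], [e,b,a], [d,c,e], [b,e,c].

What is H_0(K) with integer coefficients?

Take the total order a < b < c < d < e < f on the vertex set. Then K (dimension 2) consists of the simplices:

  0-simplices (6): a, b, c, d, e, f
  1-simplices (12): ab, ae, af, bc, bd, be, bf, cd, ce, de, df, ef
  2-simplices (6): abe, abf, bce, bdf, cde, def

Hence C_0 ≅ Z^6, C_1 ≅ Z^12, C_2 ≅ Z^6.

Boundary ∂_1: C_1 → C_0 sends each edge [p,q] (with p < q) to q − p. For instance
  ∂ae = e − a.
This gives a 6×12 integer matrix of rank 5; reducing to Smith normal form yields diagonal entries (1,1,1,1,1).

The boundary map ∂_2: C_2 → C_1 acts by ∂[p,q,r] = [q,r] − [p,r] + [p,q]. For instance
  ∂def = ef − df + de,
  ∂bdf = df − bf + bd.
This gives a 12×6 integer matrix of rank 6; reducing to Smith normal form yields diagonal entries (1,1,1,1,1,1).

From H_k ≅ ker(∂_k) / im(∂_{k+1}) we obtain:

  H_0: rank C_0 − rank ∂_1 = 6 − 5 = 1, and the invariant factors of ∂_1 are all 1, so H_0 = Z.

H_0 ≅ Z.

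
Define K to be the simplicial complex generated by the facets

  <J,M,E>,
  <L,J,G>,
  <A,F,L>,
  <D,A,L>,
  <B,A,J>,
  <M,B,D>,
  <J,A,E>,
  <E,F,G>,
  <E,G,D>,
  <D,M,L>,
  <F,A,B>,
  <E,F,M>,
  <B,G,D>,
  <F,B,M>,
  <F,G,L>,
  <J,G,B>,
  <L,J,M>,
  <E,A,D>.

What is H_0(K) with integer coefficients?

Take the total order A < B < D < E < F < G < J < L < M on the vertex set. Then K (dimension 2) consists of the simplices:

  0-simplices (9): A, B, D, E, F, G, J, L, M
  1-simplices (27): AB, AD, AE, AF, AJ, AL, BD, BF, BG, BJ, BM, DE, DG, DL, DM, EF, EG, EJ, EM, FG, FL, FM, GJ, GL, JL, JM, LM
  2-simplices (18): ABF, ABJ, ADE, ADL, AEJ, AFL, BDG, BDM, BFM, BGJ, DEG, DLM, EFG, EFM, EJM, FGL, GJL, JLM

so the chain groups are C_0 ≅ Z^9, C_1 ≅ Z^27, C_2 ≅ Z^18.

∂_1: C_1 → C_0 maps an edge to its endpoints' difference, ∂[p,q] = q − p.
The 9×27 boundary matrix has rank 8 and Smith normal form diag(1,1,1,1,1,1,1,1).

∂_2: C_2 → C_1 maps a triangle to the signed sum of its edges. For instance
  ∂EJM = JM − EM + EJ,
  ∂EFG = FG − EG + EF.
This gives a 27×18 integer matrix of rank 17; reducing to Smith normal form yields diagonal entries (1,1,1,1,1,1,1,1,1,1,1,1,1,1,1,1,1).

From H_k ≅ ker(∂_k) / im(∂_{k+1}) we obtain:

  H_0: rank C_0 − rank ∂_1 = 9 − 8 = 1, and the invariant factors of ∂_1 are all 1, so H_0 ≅ Z.

H_0 ≅ Z.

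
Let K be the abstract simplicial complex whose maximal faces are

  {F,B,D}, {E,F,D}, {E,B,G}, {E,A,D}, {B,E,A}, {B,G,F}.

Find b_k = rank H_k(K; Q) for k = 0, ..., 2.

b_0 = 1, b_1 = 1, b_2 = 0.

We work with the vertex ordering A < B < D < E < F < G. The simplices of K, each written with vertices in increasing order, are:

  0-simplices (6): A, B, D, E, F, G
  1-simplices (12): AB, AD, AE, BD, BE, BF, BG, DE, DF, EF, EG, FG
  2-simplices (6): ABE, ADE, BDF, BEG, BFG, DEF

Hence C_0 ≅ Z^6, C_1 ≅ Z^12, C_2 ≅ Z^6.

The boundary map ∂_1: C_1 → C_0 sends each edge [p,q] (with p < q) to q − p. For instance
  ∂AE = E − A.
The 6×12 boundary matrix has rank 5 and Smith normal form diag(1,1,1,1,1).

Boundary ∂_2: C_2 → C_1 sends each 2-simplex [p,q,r] to [q,r] − [p,r] + [p,q]. For instance
  ∂DEF = EF − DF + DE,
  ∂BDF = DF − BF + BD.
As a 12×6 matrix over Z this has rank 6, with invariant factors (1,1,1,1,1,1).

Now H_k = ker ∂_k / im ∂_{k+1}, so:

  H_0: rank C_0 − rank ∂_1 = 6 − 5 = 1, and the invariant factors of ∂_1 are all 1, so H_0 ≅ Z.
  H_1: rank ker ∂_1 − rank ∂_2 = (12 − 5) − 6 = 1, and the invariant factors of ∂_2 are all 1, so H_1 ≅ Z.
  H_2: rank ker ∂_2 − rank ∂_3 = (6 − 6) − 0 = 0, and there is no ∂_3, so H_2 ≅ 0.

As a check, the Euler characteristic is 6 − 12 + 6 = 0, which agrees with 1 − 1 + 0 = 0.

Hence the Betti numbers are b_0 = 1, b_1 = 1, b_2 = 0.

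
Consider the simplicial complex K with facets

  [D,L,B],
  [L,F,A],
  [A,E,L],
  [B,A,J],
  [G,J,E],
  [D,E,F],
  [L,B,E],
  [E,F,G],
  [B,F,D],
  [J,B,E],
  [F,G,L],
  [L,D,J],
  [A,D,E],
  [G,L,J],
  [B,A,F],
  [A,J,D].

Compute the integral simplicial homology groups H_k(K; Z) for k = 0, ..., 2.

H_0 = Z,  H_1 = Z^2,  H_2 = Z.

We work with the vertex ordering A < B < D < E < F < G < J < L. The simplices of K, each written with vertices in increasing order, are:

  0-simplices (8): A, B, D, E, F, G, J, L
  1-simplices (24): AB, AD, AE, AF, AJ, AL, BD, BE, BF, BJ, BL, DE, DF, DJ, DL, EF, EG, EJ, EL, FG, FL, GJ, GL, JL
  2-simplices (16): ABF, ABJ, ADE, ADJ, AEL, AFL, BDF, BDL, BEJ, BEL, DEF, DJL, EFG, EGJ, FGL, GJL

so the chain groups are C_0 ≅ Z^8, C_1 ≅ Z^24, C_2 ≅ Z^16.

∂_1: C_1 → C_0 is given by ∂[p,q] = [q] − [p].
As a 8×24 matrix over Z this has rank 7, with invariant factors (1,1,1,1,1,1,1).

∂_2: C_2 → C_1 maps a triangle to the signed sum of its edges. For instance
  ∂DEF = EF − DF + DE,
  ∂BEL = EL − BL + BE.
The 24×16 boundary matrix has rank 15 and Smith normal form diag(1,1,1,1,1,1,1,1,1,1,1,1,1,1,1).

Now H_k = ker ∂_k / im ∂_{k+1}, so:

  H_0: rank C_0 − rank ∂_1 = 8 − 7 = 1, and the invariant factors of ∂_1 are all 1, so H_0 = Z.
  H_1: rank ker ∂_1 − rank ∂_2 = (24 − 7) − 15 = 2, and the invariant factors of ∂_2 are all 1, so H_1 = Z^2.
  H_2: rank ker ∂_2 − rank ∂_3 = (16 − 15) − 0 = 1, and there is no ∂_3, so H_2 = Z.

As a check, the Euler characteristic is 8 − 24 + 16 = 0, which agrees with 1 − 2 + 1 = 0.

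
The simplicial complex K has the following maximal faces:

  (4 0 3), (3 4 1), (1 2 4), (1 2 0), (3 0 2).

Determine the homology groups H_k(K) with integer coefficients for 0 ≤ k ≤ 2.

H_0 ≅ Z,  H_1 ≅ Z,  H_2 = 0.

K has 5 vertices, 10 edges, 5 triangles.
rank ∂_0 = 0, rank ∂_1 = 4 ⇒ b_0 = 5 − 0 − 4 = 1; all invariant factors of ∂_1 are 1 so no torsion. So H_0 = Z.
rank ∂_1 = 4, rank ∂_2 = 5 ⇒ b_1 = 10 − 4 − 5 = 1; all invariant factors of ∂_2 are 1 so no torsion. So H_1 = Z.
rank ∂_2 = 5, rank ∂_3 = 0 ⇒ b_2 = 5 − 5 − 0 = 0. So H_2 = 0.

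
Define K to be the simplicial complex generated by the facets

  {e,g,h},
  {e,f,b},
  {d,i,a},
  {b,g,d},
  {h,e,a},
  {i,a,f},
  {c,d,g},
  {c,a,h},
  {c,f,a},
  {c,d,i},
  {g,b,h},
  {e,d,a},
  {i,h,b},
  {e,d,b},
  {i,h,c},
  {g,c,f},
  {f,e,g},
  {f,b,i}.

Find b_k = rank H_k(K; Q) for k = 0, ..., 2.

b_0 = 1, b_1 = 1, b_2 = 0.

Fix the vertex order a < b < c < d < e < f < g < h < i and write every simplex with vertices in increasing order. Then dim K = 2 and the simplices of K are:

  0-simplices (9): a, b, c, d, e, f, g, h, i
  1-simplices (27): ac, ad, ae, af, ah, ai, bd, be, bf, bg, bh, bi, cd, cf, cg, ch, ci, de, dg, di, ef, eg, eh, fg, fi, gh, hi
  2-simplices (18): acf, ach, ade, adi, aeh, afi, bde, bdg, bef, bfi, bgh, bhi, cdg, cdi, cfg, chi, efg, egh

Hence C_0 ≅ Z^9, C_1 ≅ Z^27, C_2 ≅ Z^18.

The boundary map ∂_1: C_1 → C_0 is given by ∂[p,q] = [q] − [p].
The 9×27 boundary matrix has rank 8 and Smith normal form diag(1,1,1,1,1,1,1,1).

The boundary map ∂_2: C_2 → C_1 maps a triangle to the signed sum of its edges. For instance
  ∂cdg = dg − cg + cd,
  ∂acf = cf − af + ac.
The resulting 27×18 matrix has rank 18, and its Smith normal form has invariant factors (1,1,1,1,1,1,1,1,1,1,1,1,1,1,1,1,1,2).

From H_k ≅ ker(∂_k) / im(∂_{k+1}) we obtain:

  H_0: rank C_0 − rank ∂_1 = 9 − 8 = 1, and the invariant factors of ∂_1 are all 1, so H_0 ≅ Z.
  H_1: rank ker ∂_1 − rank ∂_2 = (27 − 8) − 18 = 1, and ∂_2 has invariant factor 2 > 1, so H_1 ≅ Z ⊕ Z/2.
  H_2: rank ker ∂_2 − rank ∂_3 = (18 − 18) − 0 = 0, and there is no ∂_3, so H_2 ≅ 0.

(K is a triangulation of the Klein bottle.)

Hence the Betti numbers are b_0 = 1, b_1 = 1, b_2 = 0.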